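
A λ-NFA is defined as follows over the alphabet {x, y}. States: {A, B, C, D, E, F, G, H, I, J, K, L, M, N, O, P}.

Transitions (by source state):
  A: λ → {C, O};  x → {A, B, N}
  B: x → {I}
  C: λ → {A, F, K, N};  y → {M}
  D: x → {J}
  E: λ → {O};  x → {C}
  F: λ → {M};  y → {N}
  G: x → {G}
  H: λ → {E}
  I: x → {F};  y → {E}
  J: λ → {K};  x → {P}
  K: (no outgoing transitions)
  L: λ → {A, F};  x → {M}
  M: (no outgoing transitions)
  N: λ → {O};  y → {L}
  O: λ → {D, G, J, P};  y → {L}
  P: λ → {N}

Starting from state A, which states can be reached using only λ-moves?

Start with {A}.
From A via λ: add C, O.
From C via λ: add F, K, N.
From O via λ: add D, G, J, P.
From F via λ: add M.
No new states can be added; the closed set is {A, C, D, F, G, J, K, M, N, O, P}.

{A, C, D, F, G, J, K, M, N, O, P}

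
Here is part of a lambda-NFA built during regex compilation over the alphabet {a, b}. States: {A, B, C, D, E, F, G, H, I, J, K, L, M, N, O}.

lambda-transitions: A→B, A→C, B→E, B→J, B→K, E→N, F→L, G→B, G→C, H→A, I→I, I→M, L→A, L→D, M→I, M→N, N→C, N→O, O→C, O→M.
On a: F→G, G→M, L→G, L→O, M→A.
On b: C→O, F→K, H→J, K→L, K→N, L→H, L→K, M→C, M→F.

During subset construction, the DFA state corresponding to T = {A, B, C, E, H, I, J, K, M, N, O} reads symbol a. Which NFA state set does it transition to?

M on a → {A}.
No a-transition from A, B, C, E, H, I, J, K, N, O.
Union after reading a: {A}.
Now take the lambda-closure:
From A via lambda: add B, C.
From B via lambda: add E, J, K.
From E via lambda: add N.
From N via lambda: add O.
From O via lambda: add M.
From M via lambda: add I.
No new states can be added; the closed set is {A, B, C, E, I, J, K, M, N, O}.

{A, B, C, E, I, J, K, M, N, O}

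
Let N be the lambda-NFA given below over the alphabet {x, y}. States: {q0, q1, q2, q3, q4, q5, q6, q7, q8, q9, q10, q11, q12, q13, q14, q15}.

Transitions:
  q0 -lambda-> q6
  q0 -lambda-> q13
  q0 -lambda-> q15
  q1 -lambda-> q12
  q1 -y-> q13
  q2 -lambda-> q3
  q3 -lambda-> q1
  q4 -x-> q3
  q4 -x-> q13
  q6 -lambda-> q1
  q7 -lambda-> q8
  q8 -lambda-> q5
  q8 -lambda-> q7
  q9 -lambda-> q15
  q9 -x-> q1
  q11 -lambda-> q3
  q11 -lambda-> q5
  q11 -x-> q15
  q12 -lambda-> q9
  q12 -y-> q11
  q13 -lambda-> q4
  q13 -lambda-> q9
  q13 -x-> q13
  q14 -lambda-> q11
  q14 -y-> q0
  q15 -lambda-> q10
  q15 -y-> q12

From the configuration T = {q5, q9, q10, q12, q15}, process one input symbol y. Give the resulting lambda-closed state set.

{q1, q3, q5, q9, q10, q11, q12, q15}

q12 on y → {q11}.
q15 on y → {q12}.
No y-transition from q5, q9, q10.
Union after reading y: {q11, q12}.
Now take the lambda-closure:
From q11 via lambda: add q3, q5.
From q12 via lambda: add q9.
From q3 via lambda: add q1.
From q9 via lambda: add q15.
From q15 via lambda: add q10.
No new states can be added; the closed set is {q1, q3, q5, q9, q10, q11, q12, q15}.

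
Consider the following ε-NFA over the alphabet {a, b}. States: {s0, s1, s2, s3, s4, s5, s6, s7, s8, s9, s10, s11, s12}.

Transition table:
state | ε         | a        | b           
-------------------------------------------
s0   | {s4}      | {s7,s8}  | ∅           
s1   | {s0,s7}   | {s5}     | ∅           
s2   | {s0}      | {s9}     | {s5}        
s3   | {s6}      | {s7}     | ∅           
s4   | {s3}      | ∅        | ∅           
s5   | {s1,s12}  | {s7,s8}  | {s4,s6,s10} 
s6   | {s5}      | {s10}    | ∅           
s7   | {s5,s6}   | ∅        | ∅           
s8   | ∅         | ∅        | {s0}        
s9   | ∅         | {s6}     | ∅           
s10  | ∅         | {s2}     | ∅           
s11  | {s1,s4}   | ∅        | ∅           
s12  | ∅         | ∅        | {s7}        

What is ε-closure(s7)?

{s0, s1, s3, s4, s5, s6, s7, s12}

Start with {s7}.
From s7 via ε: add s5, s6.
From s5 via ε: add s1, s12.
From s1 via ε: add s0.
From s0 via ε: add s4.
From s4 via ε: add s3.
No new states can be added; the closed set is {s0, s1, s3, s4, s5, s6, s7, s12}.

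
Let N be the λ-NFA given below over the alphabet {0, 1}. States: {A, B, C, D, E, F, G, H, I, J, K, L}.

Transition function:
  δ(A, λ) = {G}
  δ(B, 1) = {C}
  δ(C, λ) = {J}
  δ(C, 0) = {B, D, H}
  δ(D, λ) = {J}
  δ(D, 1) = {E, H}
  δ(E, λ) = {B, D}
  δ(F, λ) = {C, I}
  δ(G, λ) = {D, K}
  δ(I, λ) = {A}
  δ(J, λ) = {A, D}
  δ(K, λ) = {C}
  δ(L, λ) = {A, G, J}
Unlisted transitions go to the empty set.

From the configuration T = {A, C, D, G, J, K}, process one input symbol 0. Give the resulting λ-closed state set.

{A, B, C, D, G, H, J, K}

C on 0 → {B, D, H}.
No 0-transition from A, D, G, J, K.
Union after reading 0: {B, D, H}.
Now take the λ-closure:
From D via λ: add J.
From J via λ: add A.
From A via λ: add G.
From G via λ: add K.
From K via λ: add C.
No new states can be added; the closed set is {A, B, C, D, G, H, J, K}.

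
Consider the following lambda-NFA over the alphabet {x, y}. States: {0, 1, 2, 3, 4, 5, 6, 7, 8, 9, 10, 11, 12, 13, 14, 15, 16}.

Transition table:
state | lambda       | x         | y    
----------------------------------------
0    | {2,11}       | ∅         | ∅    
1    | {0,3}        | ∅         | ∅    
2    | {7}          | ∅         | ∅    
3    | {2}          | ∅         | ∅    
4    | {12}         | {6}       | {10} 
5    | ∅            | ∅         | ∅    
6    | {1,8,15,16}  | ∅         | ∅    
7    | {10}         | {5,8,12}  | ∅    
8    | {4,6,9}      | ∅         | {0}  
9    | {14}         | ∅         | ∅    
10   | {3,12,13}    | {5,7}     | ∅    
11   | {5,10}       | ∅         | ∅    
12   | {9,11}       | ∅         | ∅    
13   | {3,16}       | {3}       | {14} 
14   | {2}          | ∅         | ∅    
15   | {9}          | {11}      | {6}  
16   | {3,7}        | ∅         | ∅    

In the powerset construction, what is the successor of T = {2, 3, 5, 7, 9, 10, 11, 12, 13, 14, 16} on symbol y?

13 on y → {14}.
No y-transition from 2, 3, 5, 7, 9, 10, 11, 12, 14, 16.
Union after reading y: {14}.
Now take the lambda-closure:
From 14 via lambda: add 2.
From 2 via lambda: add 7.
From 7 via lambda: add 10.
From 10 via lambda: add 3, 12, 13.
From 12 via lambda: add 9, 11.
From 13 via lambda: add 16.
From 11 via lambda: add 5.
No new states can be added; the closed set is {2, 3, 5, 7, 9, 10, 11, 12, 13, 14, 16}.

{2, 3, 5, 7, 9, 10, 11, 12, 13, 14, 16}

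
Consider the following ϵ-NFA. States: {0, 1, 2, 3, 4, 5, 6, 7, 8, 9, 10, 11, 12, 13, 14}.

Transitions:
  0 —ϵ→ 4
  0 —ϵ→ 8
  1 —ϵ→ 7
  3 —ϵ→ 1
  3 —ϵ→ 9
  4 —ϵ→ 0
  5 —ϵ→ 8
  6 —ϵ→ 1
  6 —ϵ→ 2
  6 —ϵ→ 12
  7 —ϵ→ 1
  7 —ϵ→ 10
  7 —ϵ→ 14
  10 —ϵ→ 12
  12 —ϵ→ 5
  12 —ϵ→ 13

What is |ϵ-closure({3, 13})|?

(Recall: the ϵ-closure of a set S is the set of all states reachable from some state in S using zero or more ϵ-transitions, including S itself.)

10

Start with {3, 13}.
From 3 via ϵ: add 1, 9.
From 1 via ϵ: add 7.
From 7 via ϵ: add 10, 14.
From 10 via ϵ: add 12.
From 12 via ϵ: add 5.
From 5 via ϵ: add 8.
ϵ-closure = {1, 3, 5, 7, 8, 9, 10, 12, 13, 14}, which has 10 states.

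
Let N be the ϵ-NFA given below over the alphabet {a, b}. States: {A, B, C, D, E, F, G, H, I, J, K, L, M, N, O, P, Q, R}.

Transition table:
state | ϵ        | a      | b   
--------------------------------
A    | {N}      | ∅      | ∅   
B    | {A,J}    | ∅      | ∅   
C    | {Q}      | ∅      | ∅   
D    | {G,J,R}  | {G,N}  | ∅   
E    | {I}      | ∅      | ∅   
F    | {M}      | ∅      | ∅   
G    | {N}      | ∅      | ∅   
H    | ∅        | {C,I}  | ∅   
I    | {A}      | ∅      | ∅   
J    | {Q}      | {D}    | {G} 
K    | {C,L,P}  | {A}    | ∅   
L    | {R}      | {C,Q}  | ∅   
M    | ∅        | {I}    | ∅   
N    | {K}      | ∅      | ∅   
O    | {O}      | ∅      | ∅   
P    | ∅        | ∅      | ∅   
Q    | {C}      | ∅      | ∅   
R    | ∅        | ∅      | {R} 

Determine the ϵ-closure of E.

{A, C, E, I, K, L, N, P, Q, R}

Start with {E}.
From E via ϵ: add I.
From I via ϵ: add A.
From A via ϵ: add N.
From N via ϵ: add K.
From K via ϵ: add C, L, P.
From C via ϵ: add Q.
From L via ϵ: add R.
No new states can be added; the closed set is {A, C, E, I, K, L, N, P, Q, R}.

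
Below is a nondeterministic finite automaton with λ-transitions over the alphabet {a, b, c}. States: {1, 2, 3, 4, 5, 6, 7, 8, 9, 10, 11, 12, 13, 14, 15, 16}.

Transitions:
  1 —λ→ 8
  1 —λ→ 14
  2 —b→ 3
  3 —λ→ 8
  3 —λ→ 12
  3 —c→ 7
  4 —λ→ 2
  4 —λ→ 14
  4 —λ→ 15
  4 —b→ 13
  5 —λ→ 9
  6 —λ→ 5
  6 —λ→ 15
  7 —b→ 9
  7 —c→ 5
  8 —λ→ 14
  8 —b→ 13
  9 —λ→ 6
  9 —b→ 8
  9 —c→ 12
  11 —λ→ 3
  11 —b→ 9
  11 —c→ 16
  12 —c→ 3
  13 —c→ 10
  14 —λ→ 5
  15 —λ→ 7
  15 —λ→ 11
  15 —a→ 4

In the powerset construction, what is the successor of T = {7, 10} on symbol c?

{3, 5, 6, 7, 8, 9, 11, 12, 14, 15}

7 on c → {5}.
No c-transition from 10.
Union after reading c: {5}.
Now take the λ-closure:
From 5 via λ: add 9.
From 9 via λ: add 6.
From 6 via λ: add 15.
From 15 via λ: add 7, 11.
From 11 via λ: add 3.
From 3 via λ: add 8, 12.
From 8 via λ: add 14.
No new states can be added; the closed set is {3, 5, 6, 7, 8, 9, 11, 12, 14, 15}.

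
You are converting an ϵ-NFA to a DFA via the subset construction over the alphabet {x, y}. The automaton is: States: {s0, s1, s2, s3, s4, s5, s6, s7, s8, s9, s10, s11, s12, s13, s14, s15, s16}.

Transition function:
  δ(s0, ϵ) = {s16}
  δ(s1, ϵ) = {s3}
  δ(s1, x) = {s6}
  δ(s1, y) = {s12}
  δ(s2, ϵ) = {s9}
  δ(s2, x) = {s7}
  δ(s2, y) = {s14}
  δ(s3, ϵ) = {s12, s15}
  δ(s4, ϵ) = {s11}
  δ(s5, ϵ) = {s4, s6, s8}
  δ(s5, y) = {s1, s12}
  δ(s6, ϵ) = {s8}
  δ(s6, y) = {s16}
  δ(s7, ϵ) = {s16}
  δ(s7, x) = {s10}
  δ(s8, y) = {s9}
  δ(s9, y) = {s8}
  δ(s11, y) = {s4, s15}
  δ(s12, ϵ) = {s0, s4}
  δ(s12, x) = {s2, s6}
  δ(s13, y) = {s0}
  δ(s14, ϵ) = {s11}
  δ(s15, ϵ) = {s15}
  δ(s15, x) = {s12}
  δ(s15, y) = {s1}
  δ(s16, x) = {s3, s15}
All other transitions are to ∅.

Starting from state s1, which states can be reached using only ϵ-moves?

Start with {s1}.
From s1 via ϵ: add s3.
From s3 via ϵ: add s12, s15.
From s12 via ϵ: add s0, s4.
From s0 via ϵ: add s16.
From s4 via ϵ: add s11.
No new states can be added; the closed set is {s0, s1, s3, s4, s11, s12, s15, s16}.

{s0, s1, s3, s4, s11, s12, s15, s16}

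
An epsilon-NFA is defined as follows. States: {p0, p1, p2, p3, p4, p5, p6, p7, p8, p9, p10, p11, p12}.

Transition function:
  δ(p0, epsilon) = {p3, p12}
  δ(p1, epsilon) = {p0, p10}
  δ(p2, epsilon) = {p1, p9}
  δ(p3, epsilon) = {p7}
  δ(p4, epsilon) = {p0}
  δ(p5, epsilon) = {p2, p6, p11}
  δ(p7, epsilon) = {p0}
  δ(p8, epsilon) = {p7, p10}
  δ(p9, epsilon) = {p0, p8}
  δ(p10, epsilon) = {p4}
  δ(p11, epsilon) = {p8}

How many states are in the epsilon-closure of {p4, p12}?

Start with {p4, p12}.
From p4 via epsilon: add p0.
From p0 via epsilon: add p3.
From p3 via epsilon: add p7.
epsilon-closure = {p0, p3, p4, p7, p12}, which has 5 states.

5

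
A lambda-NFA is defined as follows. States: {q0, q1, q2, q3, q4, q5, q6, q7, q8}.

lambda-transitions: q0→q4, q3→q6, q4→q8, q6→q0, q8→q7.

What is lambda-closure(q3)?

Start with {q3}.
From q3 via lambda: add q6.
From q6 via lambda: add q0.
From q0 via lambda: add q4.
From q4 via lambda: add q8.
From q8 via lambda: add q7.
No new states can be added; the closed set is {q0, q3, q4, q6, q7, q8}.

{q0, q3, q4, q6, q7, q8}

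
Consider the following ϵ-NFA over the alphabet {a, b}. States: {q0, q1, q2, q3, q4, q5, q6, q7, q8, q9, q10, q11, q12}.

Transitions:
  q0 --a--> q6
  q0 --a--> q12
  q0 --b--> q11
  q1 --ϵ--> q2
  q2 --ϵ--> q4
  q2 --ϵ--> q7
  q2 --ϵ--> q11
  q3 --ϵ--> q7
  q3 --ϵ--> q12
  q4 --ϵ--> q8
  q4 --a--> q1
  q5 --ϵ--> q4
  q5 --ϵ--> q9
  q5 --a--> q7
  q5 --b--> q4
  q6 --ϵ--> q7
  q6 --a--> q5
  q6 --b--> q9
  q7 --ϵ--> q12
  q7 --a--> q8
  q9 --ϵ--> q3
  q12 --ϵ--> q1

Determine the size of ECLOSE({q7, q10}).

Start with {q7, q10}.
From q7 via ϵ: add q12.
From q12 via ϵ: add q1.
From q1 via ϵ: add q2.
From q2 via ϵ: add q4, q11.
From q4 via ϵ: add q8.
ϵ-closure = {q1, q2, q4, q7, q8, q10, q11, q12}, which has 8 states.

8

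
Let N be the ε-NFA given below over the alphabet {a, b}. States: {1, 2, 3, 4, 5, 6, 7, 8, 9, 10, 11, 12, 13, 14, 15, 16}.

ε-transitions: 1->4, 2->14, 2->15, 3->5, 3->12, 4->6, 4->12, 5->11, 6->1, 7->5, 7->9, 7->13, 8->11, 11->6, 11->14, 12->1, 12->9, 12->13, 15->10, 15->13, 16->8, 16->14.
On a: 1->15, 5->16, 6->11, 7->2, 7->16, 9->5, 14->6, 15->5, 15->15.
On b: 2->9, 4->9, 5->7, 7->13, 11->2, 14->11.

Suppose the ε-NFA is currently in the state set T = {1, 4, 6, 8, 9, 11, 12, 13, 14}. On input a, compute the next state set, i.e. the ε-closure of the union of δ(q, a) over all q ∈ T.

{1, 4, 5, 6, 9, 10, 11, 12, 13, 14, 15}

1 on a → {15}.
6 on a → {11}.
9 on a → {5}.
14 on a → {6}.
No a-transition from 4, 8, 11, 12, 13.
Union after reading a: {5, 6, 11, 15}.
Now take the ε-closure:
From 6 via ε: add 1.
From 11 via ε: add 14.
From 15 via ε: add 10, 13.
From 1 via ε: add 4.
From 4 via ε: add 12.
From 12 via ε: add 9.
No new states can be added; the closed set is {1, 4, 5, 6, 9, 10, 11, 12, 13, 14, 15}.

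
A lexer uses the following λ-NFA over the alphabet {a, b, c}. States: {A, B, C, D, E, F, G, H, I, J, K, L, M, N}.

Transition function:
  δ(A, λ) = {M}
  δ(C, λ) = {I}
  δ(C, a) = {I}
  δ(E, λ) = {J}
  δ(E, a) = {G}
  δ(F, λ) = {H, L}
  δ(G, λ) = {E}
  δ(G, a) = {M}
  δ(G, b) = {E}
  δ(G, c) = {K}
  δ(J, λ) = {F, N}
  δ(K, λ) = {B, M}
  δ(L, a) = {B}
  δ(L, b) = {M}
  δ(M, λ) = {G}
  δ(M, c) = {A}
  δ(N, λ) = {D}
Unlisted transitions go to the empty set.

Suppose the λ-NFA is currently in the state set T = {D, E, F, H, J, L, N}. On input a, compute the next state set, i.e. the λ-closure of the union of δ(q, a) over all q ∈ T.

E on a → {G}.
L on a → {B}.
No a-transition from D, F, H, J, N.
Union after reading a: {B, G}.
Now take the λ-closure:
From G via λ: add E.
From E via λ: add J.
From J via λ: add F, N.
From F via λ: add H, L.
From N via λ: add D.
No new states can be added; the closed set is {B, D, E, F, G, H, J, L, N}.

{B, D, E, F, G, H, J, L, N}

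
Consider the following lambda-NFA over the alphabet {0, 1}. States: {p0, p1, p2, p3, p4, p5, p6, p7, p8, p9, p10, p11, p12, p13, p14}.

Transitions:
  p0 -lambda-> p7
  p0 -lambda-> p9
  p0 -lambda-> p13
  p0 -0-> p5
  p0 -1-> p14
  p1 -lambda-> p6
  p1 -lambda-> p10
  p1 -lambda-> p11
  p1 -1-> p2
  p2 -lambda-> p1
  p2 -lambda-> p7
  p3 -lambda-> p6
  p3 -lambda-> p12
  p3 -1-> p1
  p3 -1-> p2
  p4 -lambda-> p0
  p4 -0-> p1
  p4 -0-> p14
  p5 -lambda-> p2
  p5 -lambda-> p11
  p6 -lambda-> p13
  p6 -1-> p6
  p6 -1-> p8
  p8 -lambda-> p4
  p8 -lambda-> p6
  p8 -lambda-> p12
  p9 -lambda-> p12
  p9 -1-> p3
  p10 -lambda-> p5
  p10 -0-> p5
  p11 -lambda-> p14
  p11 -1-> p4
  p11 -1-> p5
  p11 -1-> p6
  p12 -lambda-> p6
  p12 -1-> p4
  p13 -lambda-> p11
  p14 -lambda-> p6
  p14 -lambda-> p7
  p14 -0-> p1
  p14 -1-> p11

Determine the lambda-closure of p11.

{p6, p7, p11, p13, p14}

Start with {p11}.
From p11 via lambda: add p14.
From p14 via lambda: add p6, p7.
From p6 via lambda: add p13.
No new states can be added; the closed set is {p6, p7, p11, p13, p14}.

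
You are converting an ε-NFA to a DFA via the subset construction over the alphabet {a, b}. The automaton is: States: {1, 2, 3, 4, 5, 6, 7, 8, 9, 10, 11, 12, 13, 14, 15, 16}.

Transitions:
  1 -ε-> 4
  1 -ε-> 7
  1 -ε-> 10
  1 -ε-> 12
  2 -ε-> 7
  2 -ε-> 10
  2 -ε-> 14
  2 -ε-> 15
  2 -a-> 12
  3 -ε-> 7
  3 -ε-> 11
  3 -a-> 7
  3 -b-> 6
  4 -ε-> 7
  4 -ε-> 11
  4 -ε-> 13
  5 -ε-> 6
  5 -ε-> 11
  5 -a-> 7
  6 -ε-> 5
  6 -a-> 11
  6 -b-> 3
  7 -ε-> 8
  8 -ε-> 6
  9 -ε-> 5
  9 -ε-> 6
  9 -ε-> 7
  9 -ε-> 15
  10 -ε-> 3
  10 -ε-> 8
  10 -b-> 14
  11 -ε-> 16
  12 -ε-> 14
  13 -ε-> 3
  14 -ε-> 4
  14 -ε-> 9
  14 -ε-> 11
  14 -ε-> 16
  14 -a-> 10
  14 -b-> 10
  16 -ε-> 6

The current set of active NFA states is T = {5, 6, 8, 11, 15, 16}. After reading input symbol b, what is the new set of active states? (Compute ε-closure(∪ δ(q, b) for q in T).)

{3, 5, 6, 7, 8, 11, 16}

6 on b → {3}.
No b-transition from 5, 8, 11, 15, 16.
Union after reading b: {3}.
Now take the ε-closure:
From 3 via ε: add 7, 11.
From 7 via ε: add 8.
From 11 via ε: add 16.
From 8 via ε: add 6.
From 6 via ε: add 5.
No new states can be added; the closed set is {3, 5, 6, 7, 8, 11, 16}.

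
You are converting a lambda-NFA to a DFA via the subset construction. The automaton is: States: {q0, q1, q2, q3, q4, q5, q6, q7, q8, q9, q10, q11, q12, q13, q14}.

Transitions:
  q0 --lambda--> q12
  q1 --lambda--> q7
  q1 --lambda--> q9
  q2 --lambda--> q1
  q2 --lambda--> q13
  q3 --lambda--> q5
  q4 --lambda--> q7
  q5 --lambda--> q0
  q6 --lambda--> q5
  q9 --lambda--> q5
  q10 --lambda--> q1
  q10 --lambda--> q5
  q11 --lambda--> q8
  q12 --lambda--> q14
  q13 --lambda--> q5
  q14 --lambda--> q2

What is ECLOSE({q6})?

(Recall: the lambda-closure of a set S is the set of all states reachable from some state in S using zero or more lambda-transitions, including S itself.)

Start with {q6}.
From q6 via lambda: add q5.
From q5 via lambda: add q0.
From q0 via lambda: add q12.
From q12 via lambda: add q14.
From q14 via lambda: add q2.
From q2 via lambda: add q1, q13.
From q1 via lambda: add q7, q9.
No new states can be added; the closed set is {q0, q1, q2, q5, q6, q7, q9, q12, q13, q14}.

{q0, q1, q2, q5, q6, q7, q9, q12, q13, q14}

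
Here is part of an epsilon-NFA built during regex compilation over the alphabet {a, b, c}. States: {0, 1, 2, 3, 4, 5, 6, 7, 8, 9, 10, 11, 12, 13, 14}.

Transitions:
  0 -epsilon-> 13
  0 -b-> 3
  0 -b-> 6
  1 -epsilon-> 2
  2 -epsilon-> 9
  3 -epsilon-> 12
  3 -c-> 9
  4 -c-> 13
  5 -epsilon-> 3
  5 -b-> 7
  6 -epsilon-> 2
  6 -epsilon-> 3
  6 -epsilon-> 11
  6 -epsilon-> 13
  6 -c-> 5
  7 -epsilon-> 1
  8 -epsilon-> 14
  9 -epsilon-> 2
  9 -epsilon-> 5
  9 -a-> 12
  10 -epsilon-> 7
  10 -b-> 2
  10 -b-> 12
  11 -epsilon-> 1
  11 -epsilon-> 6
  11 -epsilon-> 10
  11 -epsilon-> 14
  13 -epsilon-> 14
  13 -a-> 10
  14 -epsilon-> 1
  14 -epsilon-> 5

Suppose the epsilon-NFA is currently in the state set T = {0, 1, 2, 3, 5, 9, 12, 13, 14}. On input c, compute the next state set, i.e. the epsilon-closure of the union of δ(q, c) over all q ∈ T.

{2, 3, 5, 9, 12}

3 on c → {9}.
No c-transition from 0, 1, 2, 5, 9, 12, 13, 14.
Union after reading c: {9}.
Now take the epsilon-closure:
From 9 via epsilon: add 2, 5.
From 5 via epsilon: add 3.
From 3 via epsilon: add 12.
No new states can be added; the closed set is {2, 3, 5, 9, 12}.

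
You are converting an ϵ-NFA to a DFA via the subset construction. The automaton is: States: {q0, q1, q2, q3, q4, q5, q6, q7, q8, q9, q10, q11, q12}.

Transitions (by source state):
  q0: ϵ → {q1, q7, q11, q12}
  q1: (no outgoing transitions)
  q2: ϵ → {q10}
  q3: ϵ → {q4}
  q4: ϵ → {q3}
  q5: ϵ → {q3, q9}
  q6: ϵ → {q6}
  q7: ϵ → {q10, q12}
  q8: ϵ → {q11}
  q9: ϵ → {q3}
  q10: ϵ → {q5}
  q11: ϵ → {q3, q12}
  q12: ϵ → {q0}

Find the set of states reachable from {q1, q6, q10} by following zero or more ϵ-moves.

Start with {q1, q6, q10}.
From q10 via ϵ: add q5.
From q5 via ϵ: add q3, q9.
From q3 via ϵ: add q4.
No new states can be added; the closed set is {q1, q3, q4, q5, q6, q9, q10}.

{q1, q3, q4, q5, q6, q9, q10}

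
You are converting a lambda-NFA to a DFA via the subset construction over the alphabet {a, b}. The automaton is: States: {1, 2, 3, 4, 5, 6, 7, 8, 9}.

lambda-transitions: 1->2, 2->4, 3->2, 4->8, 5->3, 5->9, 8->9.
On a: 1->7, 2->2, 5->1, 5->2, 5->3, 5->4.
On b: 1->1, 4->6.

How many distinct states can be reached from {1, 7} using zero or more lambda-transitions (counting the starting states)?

6

Start with {1, 7}.
From 1 via lambda: add 2.
From 2 via lambda: add 4.
From 4 via lambda: add 8.
From 8 via lambda: add 9.
lambda-closure = {1, 2, 4, 7, 8, 9}, which has 6 states.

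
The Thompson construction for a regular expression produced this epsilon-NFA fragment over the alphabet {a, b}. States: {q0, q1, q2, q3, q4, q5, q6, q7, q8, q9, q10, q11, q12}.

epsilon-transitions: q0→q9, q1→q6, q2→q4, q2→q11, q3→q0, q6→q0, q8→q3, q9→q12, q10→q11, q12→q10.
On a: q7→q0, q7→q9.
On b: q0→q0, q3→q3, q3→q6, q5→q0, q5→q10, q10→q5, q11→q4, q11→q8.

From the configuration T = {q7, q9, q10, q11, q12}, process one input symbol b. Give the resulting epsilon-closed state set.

q10 on b → {q5}.
q11 on b → {q4, q8}.
No b-transition from q7, q9, q12.
Union after reading b: {q4, q5, q8}.
Now take the epsilon-closure:
From q8 via epsilon: add q3.
From q3 via epsilon: add q0.
From q0 via epsilon: add q9.
From q9 via epsilon: add q12.
From q12 via epsilon: add q10.
From q10 via epsilon: add q11.
No new states can be added; the closed set is {q0, q3, q4, q5, q8, q9, q10, q11, q12}.

{q0, q3, q4, q5, q8, q9, q10, q11, q12}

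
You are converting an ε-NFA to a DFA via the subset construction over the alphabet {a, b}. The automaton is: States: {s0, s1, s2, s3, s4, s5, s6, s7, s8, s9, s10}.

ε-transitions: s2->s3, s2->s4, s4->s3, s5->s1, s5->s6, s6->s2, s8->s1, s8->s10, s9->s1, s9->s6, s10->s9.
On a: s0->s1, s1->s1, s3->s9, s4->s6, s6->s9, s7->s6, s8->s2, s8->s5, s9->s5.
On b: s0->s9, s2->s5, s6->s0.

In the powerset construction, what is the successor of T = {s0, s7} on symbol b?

s0 on b → {s9}.
No b-transition from s7.
Union after reading b: {s9}.
Now take the ε-closure:
From s9 via ε: add s1, s6.
From s6 via ε: add s2.
From s2 via ε: add s3, s4.
No new states can be added; the closed set is {s1, s2, s3, s4, s6, s9}.

{s1, s2, s3, s4, s6, s9}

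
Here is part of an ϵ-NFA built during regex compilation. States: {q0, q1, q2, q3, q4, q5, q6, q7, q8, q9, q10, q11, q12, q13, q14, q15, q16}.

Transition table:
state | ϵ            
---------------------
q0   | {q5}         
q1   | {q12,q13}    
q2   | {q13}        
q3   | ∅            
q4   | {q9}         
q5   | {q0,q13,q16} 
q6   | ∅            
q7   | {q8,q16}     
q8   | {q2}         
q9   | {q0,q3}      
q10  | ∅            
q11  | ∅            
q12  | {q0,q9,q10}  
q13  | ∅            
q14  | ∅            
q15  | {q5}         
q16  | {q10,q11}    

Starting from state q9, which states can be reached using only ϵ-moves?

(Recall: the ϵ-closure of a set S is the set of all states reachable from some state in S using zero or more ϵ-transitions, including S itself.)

Start with {q9}.
From q9 via ϵ: add q0, q3.
From q0 via ϵ: add q5.
From q5 via ϵ: add q13, q16.
From q16 via ϵ: add q10, q11.
No new states can be added; the closed set is {q0, q3, q5, q9, q10, q11, q13, q16}.

{q0, q3, q5, q9, q10, q11, q13, q16}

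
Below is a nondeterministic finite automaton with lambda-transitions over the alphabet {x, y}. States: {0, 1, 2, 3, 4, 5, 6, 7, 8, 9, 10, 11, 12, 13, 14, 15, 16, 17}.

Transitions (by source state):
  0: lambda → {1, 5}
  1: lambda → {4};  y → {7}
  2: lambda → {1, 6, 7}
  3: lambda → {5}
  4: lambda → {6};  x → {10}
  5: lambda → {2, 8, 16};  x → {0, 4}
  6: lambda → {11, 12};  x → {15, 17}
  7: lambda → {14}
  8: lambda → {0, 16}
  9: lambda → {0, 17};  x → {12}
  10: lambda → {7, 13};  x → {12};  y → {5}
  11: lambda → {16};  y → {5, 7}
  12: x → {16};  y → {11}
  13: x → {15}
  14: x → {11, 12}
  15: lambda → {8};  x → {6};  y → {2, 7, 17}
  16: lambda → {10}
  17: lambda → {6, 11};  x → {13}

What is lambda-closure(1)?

{1, 4, 6, 7, 10, 11, 12, 13, 14, 16}

Start with {1}.
From 1 via lambda: add 4.
From 4 via lambda: add 6.
From 6 via lambda: add 11, 12.
From 11 via lambda: add 16.
From 16 via lambda: add 10.
From 10 via lambda: add 7, 13.
From 7 via lambda: add 14.
No new states can be added; the closed set is {1, 4, 6, 7, 10, 11, 12, 13, 14, 16}.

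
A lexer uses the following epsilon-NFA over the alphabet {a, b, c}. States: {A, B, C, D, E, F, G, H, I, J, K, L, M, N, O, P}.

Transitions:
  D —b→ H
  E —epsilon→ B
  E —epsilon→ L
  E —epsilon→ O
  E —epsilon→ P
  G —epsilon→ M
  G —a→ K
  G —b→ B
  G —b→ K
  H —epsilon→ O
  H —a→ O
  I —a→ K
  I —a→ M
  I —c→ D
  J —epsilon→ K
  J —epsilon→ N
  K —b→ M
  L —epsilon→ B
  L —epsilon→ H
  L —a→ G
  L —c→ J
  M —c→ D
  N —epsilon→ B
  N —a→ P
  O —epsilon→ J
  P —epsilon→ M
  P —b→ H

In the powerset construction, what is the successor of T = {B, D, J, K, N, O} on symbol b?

{B, H, J, K, M, N, O}

D on b → {H}.
K on b → {M}.
No b-transition from B, J, N, O.
Union after reading b: {H, M}.
Now take the epsilon-closure:
From H via epsilon: add O.
From O via epsilon: add J.
From J via epsilon: add K, N.
From N via epsilon: add B.
No new states can be added; the closed set is {B, H, J, K, M, N, O}.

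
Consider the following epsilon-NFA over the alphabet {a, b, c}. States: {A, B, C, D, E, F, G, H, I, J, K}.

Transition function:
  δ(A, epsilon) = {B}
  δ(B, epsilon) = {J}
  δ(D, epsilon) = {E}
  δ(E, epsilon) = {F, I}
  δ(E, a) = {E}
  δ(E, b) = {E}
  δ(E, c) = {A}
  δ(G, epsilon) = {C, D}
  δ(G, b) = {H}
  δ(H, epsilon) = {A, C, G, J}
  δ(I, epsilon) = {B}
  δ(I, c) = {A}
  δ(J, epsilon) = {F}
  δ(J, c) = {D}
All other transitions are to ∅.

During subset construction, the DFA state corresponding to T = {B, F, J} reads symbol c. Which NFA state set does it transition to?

{B, D, E, F, I, J}

J on c → {D}.
No c-transition from B, F.
Union after reading c: {D}.
Now take the epsilon-closure:
From D via epsilon: add E.
From E via epsilon: add F, I.
From I via epsilon: add B.
From B via epsilon: add J.
No new states can be added; the closed set is {B, D, E, F, I, J}.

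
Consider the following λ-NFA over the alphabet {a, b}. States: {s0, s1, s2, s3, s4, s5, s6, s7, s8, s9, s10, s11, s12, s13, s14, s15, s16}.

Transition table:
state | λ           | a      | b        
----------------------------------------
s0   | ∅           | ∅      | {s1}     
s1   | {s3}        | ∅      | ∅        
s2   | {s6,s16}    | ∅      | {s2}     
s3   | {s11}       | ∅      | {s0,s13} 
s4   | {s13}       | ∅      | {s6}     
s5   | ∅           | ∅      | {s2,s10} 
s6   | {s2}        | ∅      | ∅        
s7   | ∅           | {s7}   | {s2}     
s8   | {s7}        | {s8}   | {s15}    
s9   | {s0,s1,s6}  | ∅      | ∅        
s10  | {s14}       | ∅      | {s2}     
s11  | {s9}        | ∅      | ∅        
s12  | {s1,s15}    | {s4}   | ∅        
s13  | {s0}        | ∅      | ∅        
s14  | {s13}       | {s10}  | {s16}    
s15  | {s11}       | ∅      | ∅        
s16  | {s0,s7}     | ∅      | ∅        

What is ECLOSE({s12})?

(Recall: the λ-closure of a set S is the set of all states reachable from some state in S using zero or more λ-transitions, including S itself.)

Start with {s12}.
From s12 via λ: add s1, s15.
From s1 via λ: add s3.
From s15 via λ: add s11.
From s11 via λ: add s9.
From s9 via λ: add s0, s6.
From s6 via λ: add s2.
From s2 via λ: add s16.
From s16 via λ: add s7.
No new states can be added; the closed set is {s0, s1, s2, s3, s6, s7, s9, s11, s12, s15, s16}.

{s0, s1, s2, s3, s6, s7, s9, s11, s12, s15, s16}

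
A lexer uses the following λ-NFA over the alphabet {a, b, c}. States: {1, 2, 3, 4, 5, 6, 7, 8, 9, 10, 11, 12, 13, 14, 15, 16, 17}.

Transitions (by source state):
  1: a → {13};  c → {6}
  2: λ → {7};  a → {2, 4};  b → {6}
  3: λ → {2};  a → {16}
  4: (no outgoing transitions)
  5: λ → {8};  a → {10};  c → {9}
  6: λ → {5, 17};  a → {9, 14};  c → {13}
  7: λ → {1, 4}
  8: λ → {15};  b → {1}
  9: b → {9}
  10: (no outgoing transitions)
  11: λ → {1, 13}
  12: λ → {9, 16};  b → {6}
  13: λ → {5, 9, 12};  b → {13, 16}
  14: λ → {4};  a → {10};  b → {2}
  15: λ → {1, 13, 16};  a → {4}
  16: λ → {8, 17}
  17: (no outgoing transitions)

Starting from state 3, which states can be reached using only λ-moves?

Start with {3}.
From 3 via λ: add 2.
From 2 via λ: add 7.
From 7 via λ: add 1, 4.
No new states can be added; the closed set is {1, 2, 3, 4, 7}.

{1, 2, 3, 4, 7}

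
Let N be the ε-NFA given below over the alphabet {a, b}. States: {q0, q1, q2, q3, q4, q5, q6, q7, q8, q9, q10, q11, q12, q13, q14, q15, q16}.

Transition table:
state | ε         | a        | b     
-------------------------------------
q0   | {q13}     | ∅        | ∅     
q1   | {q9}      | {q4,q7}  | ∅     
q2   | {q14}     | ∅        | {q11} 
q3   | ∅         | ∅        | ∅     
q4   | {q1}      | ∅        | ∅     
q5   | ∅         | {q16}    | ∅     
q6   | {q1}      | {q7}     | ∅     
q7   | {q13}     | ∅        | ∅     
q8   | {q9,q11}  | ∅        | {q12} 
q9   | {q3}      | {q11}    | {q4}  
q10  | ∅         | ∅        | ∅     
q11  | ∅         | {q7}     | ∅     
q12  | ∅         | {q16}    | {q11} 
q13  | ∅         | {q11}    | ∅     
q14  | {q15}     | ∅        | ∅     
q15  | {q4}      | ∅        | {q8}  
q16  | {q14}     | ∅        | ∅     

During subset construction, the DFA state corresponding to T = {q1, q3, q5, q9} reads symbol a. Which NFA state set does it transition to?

q1 on a → {q4, q7}.
q5 on a → {q16}.
q9 on a → {q11}.
No a-transition from q3.
Union after reading a: {q4, q7, q11, q16}.
Now take the ε-closure:
From q4 via ε: add q1.
From q7 via ε: add q13.
From q16 via ε: add q14.
From q1 via ε: add q9.
From q14 via ε: add q15.
From q9 via ε: add q3.
No new states can be added; the closed set is {q1, q3, q4, q7, q9, q11, q13, q14, q15, q16}.

{q1, q3, q4, q7, q9, q11, q13, q14, q15, q16}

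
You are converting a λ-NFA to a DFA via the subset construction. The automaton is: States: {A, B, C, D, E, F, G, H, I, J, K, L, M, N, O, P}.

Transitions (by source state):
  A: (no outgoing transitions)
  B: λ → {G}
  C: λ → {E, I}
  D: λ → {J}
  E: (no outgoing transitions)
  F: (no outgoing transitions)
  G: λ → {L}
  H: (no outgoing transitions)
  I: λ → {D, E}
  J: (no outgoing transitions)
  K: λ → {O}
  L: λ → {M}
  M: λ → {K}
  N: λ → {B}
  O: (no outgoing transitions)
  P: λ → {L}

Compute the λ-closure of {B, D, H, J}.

Start with {B, D, H, J}.
From B via λ: add G.
From G via λ: add L.
From L via λ: add M.
From M via λ: add K.
From K via λ: add O.
No new states can be added; the closed set is {B, D, G, H, J, K, L, M, O}.

{B, D, G, H, J, K, L, M, O}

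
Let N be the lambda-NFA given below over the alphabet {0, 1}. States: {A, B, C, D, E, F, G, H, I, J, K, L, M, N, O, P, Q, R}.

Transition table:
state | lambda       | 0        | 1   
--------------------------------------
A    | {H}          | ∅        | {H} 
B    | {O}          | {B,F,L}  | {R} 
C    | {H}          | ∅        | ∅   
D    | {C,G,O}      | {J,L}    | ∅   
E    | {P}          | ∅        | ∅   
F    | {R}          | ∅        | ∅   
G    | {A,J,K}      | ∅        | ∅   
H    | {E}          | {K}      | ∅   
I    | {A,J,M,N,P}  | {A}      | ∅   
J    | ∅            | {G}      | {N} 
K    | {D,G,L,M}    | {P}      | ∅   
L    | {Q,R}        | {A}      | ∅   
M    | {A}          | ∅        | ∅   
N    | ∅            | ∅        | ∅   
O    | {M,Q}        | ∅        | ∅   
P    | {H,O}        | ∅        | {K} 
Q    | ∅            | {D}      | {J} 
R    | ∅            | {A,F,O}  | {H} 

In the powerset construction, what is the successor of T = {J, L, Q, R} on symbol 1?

{A, E, H, J, M, N, O, P, Q}

J on 1 → {N}.
Q on 1 → {J}.
R on 1 → {H}.
No 1-transition from L.
Union after reading 1: {H, J, N}.
Now take the lambda-closure:
From H via lambda: add E.
From E via lambda: add P.
From P via lambda: add O.
From O via lambda: add M, Q.
From M via lambda: add A.
No new states can be added; the closed set is {A, E, H, J, M, N, O, P, Q}.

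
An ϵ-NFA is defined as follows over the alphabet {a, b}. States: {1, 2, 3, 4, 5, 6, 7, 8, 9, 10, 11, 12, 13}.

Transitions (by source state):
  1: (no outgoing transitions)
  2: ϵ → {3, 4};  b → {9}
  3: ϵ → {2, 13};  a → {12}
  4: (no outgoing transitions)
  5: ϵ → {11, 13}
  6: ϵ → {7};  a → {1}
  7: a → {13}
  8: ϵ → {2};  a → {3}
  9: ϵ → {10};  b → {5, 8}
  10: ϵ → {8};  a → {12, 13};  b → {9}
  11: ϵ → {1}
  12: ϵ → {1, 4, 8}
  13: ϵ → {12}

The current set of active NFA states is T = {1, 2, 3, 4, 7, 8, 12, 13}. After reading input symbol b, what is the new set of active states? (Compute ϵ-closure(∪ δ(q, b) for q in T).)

2 on b → {9}.
No b-transition from 1, 3, 4, 7, 8, 12, 13.
Union after reading b: {9}.
Now take the ϵ-closure:
From 9 via ϵ: add 10.
From 10 via ϵ: add 8.
From 8 via ϵ: add 2.
From 2 via ϵ: add 3, 4.
From 3 via ϵ: add 13.
From 13 via ϵ: add 12.
From 12 via ϵ: add 1.
No new states can be added; the closed set is {1, 2, 3, 4, 8, 9, 10, 12, 13}.

{1, 2, 3, 4, 8, 9, 10, 12, 13}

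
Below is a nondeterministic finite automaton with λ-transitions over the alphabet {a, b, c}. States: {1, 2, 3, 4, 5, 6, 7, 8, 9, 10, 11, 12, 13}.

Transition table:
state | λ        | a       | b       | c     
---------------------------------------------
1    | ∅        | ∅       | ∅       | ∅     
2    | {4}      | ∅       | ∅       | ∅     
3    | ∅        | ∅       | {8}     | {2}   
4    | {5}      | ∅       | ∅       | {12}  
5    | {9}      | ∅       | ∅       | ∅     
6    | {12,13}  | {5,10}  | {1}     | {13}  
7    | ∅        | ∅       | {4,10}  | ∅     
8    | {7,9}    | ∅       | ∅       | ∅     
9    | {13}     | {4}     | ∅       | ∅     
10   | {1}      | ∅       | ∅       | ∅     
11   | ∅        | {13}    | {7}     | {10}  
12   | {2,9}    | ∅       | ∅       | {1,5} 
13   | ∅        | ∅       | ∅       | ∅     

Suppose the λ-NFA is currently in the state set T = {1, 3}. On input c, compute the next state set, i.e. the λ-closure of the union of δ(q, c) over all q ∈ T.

3 on c → {2}.
No c-transition from 1.
Union after reading c: {2}.
Now take the λ-closure:
From 2 via λ: add 4.
From 4 via λ: add 5.
From 5 via λ: add 9.
From 9 via λ: add 13.
No new states can be added; the closed set is {2, 4, 5, 9, 13}.

{2, 4, 5, 9, 13}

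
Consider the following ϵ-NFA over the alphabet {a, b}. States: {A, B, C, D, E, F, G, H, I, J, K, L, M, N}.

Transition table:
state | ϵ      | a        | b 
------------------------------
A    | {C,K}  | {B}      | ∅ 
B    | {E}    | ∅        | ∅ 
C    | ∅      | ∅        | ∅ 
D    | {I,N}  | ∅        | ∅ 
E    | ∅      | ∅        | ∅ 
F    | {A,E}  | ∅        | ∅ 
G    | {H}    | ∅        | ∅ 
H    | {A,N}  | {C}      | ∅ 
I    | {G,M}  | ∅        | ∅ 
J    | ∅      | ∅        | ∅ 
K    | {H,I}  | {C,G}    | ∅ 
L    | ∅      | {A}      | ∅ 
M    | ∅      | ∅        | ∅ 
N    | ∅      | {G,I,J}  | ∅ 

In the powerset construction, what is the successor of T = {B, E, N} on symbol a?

N on a → {G, I, J}.
No a-transition from B, E.
Union after reading a: {G, I, J}.
Now take the ϵ-closure:
From G via ϵ: add H.
From I via ϵ: add M.
From H via ϵ: add A, N.
From A via ϵ: add C, K.
No new states can be added; the closed set is {A, C, G, H, I, J, K, M, N}.

{A, C, G, H, I, J, K, M, N}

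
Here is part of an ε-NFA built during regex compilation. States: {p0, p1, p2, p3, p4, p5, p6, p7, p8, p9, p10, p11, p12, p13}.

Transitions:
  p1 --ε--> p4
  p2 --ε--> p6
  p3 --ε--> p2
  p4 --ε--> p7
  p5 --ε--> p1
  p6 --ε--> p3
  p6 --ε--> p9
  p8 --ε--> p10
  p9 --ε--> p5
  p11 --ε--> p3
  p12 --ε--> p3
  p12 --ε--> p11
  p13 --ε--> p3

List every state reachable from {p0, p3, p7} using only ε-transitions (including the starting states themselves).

{p0, p1, p2, p3, p4, p5, p6, p7, p9}

Start with {p0, p3, p7}.
From p3 via ε: add p2.
From p2 via ε: add p6.
From p6 via ε: add p9.
From p9 via ε: add p5.
From p5 via ε: add p1.
From p1 via ε: add p4.
No new states can be added; the closed set is {p0, p1, p2, p3, p4, p5, p6, p7, p9}.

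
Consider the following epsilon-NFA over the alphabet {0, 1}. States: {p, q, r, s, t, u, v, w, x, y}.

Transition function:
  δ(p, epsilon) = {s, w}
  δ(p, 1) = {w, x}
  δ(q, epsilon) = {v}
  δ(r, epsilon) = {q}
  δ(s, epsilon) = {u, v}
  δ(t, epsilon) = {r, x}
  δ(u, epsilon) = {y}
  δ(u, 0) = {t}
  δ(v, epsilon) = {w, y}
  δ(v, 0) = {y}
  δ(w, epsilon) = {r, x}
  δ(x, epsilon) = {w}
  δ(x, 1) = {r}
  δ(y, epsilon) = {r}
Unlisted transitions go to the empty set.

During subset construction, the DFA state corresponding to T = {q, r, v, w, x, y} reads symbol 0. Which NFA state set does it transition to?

v on 0 → {y}.
No 0-transition from q, r, w, x, y.
Union after reading 0: {y}.
Now take the epsilon-closure:
From y via epsilon: add r.
From r via epsilon: add q.
From q via epsilon: add v.
From v via epsilon: add w.
From w via epsilon: add x.
No new states can be added; the closed set is {q, r, v, w, x, y}.

{q, r, v, w, x, y}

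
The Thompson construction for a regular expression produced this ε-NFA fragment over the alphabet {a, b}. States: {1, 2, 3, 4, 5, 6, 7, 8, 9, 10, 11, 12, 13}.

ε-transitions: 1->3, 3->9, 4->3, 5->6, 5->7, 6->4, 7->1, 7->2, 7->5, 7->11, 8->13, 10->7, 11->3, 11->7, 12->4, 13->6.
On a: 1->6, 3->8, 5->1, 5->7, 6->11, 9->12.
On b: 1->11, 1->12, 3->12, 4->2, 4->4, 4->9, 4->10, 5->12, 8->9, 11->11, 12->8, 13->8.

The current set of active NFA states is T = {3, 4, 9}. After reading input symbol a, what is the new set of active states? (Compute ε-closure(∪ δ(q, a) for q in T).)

3 on a → {8}.
9 on a → {12}.
No a-transition from 4.
Union after reading a: {8, 12}.
Now take the ε-closure:
From 8 via ε: add 13.
From 12 via ε: add 4.
From 4 via ε: add 3.
From 13 via ε: add 6.
From 3 via ε: add 9.
No new states can be added; the closed set is {3, 4, 6, 8, 9, 12, 13}.

{3, 4, 6, 8, 9, 12, 13}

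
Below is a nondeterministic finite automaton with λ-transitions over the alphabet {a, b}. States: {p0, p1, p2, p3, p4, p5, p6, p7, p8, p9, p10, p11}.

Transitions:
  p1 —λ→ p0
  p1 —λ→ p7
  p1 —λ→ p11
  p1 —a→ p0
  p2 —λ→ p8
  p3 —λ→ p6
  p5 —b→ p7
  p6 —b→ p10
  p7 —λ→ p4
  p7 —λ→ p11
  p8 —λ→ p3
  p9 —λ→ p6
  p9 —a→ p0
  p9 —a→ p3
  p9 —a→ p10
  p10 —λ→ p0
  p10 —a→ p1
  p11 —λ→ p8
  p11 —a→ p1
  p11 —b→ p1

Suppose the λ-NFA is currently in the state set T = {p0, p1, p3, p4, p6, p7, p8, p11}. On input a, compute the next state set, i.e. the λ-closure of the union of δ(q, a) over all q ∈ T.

{p0, p1, p3, p4, p6, p7, p8, p11}

p1 on a → {p0}.
p11 on a → {p1}.
No a-transition from p0, p3, p4, p6, p7, p8.
Union after reading a: {p0, p1}.
Now take the λ-closure:
From p1 via λ: add p7, p11.
From p7 via λ: add p4.
From p11 via λ: add p8.
From p8 via λ: add p3.
From p3 via λ: add p6.
No new states can be added; the closed set is {p0, p1, p3, p4, p6, p7, p8, p11}.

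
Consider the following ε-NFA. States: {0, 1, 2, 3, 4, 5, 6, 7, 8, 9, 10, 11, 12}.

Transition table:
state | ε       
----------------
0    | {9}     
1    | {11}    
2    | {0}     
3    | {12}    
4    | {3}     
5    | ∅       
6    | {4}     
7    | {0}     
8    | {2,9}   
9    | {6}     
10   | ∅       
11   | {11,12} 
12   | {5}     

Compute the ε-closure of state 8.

{0, 2, 3, 4, 5, 6, 8, 9, 12}

Start with {8}.
From 8 via ε: add 2, 9.
From 2 via ε: add 0.
From 9 via ε: add 6.
From 6 via ε: add 4.
From 4 via ε: add 3.
From 3 via ε: add 12.
From 12 via ε: add 5.
No new states can be added; the closed set is {0, 2, 3, 4, 5, 6, 8, 9, 12}.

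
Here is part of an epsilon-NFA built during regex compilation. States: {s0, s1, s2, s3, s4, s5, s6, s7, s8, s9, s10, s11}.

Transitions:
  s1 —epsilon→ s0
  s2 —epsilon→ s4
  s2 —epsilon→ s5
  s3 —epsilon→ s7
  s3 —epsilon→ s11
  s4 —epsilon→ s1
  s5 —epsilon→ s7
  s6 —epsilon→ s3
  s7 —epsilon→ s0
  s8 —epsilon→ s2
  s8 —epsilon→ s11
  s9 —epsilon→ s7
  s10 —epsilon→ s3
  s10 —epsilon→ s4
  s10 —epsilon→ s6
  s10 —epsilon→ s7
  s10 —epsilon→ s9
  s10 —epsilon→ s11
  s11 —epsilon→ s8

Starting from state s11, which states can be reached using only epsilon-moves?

Start with {s11}.
From s11 via epsilon: add s8.
From s8 via epsilon: add s2.
From s2 via epsilon: add s4, s5.
From s4 via epsilon: add s1.
From s5 via epsilon: add s7.
From s1 via epsilon: add s0.
No new states can be added; the closed set is {s0, s1, s2, s4, s5, s7, s8, s11}.

{s0, s1, s2, s4, s5, s7, s8, s11}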